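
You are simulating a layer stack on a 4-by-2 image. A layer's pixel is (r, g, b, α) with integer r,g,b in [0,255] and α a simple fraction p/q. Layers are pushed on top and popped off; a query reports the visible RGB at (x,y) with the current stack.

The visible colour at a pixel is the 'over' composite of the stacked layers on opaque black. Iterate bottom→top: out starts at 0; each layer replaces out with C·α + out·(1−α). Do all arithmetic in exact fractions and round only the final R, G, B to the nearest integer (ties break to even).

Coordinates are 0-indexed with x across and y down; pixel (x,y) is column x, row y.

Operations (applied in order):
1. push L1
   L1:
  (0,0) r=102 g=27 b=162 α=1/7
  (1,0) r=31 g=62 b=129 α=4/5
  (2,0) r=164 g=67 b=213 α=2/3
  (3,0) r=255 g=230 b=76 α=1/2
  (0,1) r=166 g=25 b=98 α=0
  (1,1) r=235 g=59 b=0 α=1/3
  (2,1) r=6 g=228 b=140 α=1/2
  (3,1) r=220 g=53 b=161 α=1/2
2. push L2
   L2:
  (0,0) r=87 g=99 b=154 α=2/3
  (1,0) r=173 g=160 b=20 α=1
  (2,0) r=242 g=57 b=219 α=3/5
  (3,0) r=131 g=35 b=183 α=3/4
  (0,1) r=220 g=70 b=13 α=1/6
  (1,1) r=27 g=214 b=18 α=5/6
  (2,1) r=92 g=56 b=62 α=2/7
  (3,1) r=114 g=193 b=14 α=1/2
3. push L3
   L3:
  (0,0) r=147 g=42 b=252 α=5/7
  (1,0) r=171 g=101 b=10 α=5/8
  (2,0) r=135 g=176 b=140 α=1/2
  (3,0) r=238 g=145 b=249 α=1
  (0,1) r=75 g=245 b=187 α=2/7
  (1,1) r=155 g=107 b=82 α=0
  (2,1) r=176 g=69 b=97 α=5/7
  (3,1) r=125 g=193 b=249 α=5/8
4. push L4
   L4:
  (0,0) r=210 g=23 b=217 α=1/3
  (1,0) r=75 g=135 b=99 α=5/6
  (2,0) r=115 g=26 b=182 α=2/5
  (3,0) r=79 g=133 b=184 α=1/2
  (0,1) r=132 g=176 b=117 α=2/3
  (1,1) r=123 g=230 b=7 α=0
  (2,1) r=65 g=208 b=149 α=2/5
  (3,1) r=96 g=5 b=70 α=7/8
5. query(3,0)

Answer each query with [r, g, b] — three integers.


at x=3,y=0 over L1,L2,L3,L4:
+L1 (α=1/2) → [255/2, 115, 38]
+L2 (α=3/4) → [1041/8, 55, 587/4]
+L3 (α=1) → [238, 145, 249]
+L4 (α=1/2) → [317/2, 139, 433/2]
rounded: [158, 139, 216]


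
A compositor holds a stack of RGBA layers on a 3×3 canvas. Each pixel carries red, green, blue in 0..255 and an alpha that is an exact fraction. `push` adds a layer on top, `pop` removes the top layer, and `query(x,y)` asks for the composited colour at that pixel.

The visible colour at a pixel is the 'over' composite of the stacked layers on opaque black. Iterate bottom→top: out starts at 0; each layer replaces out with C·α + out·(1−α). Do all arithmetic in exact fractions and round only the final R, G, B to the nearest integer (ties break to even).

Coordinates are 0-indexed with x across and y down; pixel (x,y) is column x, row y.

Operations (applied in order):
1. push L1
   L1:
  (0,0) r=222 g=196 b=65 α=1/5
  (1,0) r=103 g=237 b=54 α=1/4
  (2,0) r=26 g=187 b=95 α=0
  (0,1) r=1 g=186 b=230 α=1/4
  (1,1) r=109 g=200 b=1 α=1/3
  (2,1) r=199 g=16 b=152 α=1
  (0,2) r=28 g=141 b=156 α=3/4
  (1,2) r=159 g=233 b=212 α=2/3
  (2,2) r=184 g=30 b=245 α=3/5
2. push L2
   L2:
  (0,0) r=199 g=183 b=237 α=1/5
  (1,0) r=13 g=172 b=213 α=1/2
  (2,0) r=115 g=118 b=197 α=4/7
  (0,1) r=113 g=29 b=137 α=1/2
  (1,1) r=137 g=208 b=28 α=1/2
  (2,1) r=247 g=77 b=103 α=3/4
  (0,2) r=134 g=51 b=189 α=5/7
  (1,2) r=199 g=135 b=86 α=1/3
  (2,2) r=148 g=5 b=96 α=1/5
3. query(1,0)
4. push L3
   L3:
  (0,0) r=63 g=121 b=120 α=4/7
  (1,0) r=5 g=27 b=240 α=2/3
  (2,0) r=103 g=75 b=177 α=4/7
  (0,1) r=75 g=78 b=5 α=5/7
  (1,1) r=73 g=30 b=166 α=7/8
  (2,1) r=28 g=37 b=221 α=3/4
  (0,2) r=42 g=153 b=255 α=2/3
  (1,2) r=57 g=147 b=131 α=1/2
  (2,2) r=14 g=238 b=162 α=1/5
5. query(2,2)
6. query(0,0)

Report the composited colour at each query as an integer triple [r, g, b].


query (1,0) [L1,L2] — begin 0,0,0
+L1 (α=1/4) → [103/4, 237/4, 27/2]
+L2 (α=1/2) → [155/8, 925/8, 453/4]
→ [19, 116, 113]

at x=2,y=2 over L1,L2,L3:
L1 α=3/5: [552/5, 18, 147]
L2 α=1/5: [2948/25, 77/5, 684/5]
L3 α=1/5: [12142/125, 1498/25, 3546/25]
= [97, 60, 142]

query (0,0) [L1,L2,L3] — begin 0,0,0
L1 α=1/5: [222/5, 196/5, 13]
L2 α=1/5: [1883/25, 1699/25, 289/5]
L3 α=4/7: [1707/25, 17197/175, 3267/35]
→ [68, 98, 93]


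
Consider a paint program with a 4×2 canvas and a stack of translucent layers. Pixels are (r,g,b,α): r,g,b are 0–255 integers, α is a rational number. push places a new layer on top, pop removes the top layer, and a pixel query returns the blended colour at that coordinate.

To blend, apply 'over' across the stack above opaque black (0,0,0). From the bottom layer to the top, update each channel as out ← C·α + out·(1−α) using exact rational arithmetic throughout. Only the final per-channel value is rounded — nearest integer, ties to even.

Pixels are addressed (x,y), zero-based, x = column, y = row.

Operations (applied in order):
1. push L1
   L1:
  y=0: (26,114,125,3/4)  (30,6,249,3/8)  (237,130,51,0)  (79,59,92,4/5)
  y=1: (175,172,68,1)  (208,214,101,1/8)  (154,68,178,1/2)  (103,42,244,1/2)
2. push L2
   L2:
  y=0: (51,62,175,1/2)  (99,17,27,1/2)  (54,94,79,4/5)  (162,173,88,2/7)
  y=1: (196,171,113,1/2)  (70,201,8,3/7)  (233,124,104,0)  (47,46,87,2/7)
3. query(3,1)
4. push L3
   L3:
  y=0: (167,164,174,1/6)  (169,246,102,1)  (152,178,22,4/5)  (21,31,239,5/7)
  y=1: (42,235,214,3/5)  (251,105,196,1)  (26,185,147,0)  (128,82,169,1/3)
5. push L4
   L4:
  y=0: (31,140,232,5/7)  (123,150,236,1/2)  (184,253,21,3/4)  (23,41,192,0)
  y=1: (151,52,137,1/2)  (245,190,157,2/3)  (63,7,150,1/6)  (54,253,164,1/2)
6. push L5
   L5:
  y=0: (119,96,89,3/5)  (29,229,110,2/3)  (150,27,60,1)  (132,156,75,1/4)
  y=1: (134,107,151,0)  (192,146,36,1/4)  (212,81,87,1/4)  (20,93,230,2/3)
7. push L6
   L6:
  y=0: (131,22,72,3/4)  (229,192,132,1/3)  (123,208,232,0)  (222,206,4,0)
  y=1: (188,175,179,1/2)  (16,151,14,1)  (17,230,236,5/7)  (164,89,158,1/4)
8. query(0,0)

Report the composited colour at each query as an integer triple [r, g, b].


query (3,1) [L1,L2] — begin 0,0,0
after L1 α=1/2: [103/2, 21, 122]
after L2 α=2/7: [703/14, 197/7, 112]
rounded: [50, 28, 112]

(0,0) stack=L1,L2,L3,L4,L5,L6; from [0,0,0]:
+L1 (α=3/4) → [39/2, 171/2, 375/4]
+L2 (α=1/2) → [141/4, 295/4, 1075/8]
+L3 (α=1/6) → [1373/24, 2131/24, 6767/48]
+L4 (α=5/7) → [3233/84, 10531/84, 34607/168]
+L5 (α=3/5) → [18227/210, 22627/210, 11407/84]
+L6 (α=3/4) → [100757/840, 36487/840, 29551/336]
= [120, 43, 88]


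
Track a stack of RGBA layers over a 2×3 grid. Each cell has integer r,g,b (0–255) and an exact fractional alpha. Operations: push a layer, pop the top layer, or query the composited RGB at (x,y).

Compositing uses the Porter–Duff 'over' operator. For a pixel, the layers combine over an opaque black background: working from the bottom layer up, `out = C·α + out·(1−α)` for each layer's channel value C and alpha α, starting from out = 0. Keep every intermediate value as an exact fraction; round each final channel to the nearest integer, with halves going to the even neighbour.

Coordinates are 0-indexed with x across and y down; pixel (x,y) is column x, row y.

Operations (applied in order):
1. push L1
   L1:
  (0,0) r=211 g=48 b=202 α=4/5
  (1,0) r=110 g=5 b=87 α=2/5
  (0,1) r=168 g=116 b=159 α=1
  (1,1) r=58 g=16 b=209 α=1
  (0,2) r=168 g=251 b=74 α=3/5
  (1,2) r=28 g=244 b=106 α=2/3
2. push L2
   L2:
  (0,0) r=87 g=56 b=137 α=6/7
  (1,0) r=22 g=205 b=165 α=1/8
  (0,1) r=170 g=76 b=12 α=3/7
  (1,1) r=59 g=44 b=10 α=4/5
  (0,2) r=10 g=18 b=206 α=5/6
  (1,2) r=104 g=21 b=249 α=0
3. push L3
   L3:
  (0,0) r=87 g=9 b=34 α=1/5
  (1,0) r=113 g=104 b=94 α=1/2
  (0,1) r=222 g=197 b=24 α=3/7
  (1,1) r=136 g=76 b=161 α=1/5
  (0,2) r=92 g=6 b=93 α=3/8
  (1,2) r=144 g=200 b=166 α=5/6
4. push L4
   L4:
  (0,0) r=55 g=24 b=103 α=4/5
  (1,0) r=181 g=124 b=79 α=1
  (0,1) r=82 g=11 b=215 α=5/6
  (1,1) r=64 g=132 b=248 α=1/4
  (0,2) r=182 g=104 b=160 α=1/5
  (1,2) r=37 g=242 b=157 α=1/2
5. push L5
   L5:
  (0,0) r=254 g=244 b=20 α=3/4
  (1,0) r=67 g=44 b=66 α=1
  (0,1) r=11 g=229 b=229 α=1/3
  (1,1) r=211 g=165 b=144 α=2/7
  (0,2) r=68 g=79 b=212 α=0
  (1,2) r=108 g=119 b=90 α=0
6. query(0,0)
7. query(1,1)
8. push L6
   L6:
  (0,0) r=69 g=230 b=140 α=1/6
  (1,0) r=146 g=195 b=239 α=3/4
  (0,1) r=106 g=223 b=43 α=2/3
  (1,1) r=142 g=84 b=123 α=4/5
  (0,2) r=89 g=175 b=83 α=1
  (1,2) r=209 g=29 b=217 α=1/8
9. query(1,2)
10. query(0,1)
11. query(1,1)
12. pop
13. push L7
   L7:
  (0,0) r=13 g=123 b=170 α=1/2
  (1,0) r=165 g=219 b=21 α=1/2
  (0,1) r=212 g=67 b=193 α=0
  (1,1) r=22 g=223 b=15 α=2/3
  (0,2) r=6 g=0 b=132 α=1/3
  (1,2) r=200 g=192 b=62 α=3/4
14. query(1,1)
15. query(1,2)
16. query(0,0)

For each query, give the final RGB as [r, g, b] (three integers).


at x=0,y=0 over L1,L2,L3,L4,L5:
+L1 (α=4/5) → [844/5, 192/5, 808/5]
+L2 (α=6/7) → [3454/35, 1872/35, 4918/35]
+L3 (α=1/5) → [16861/175, 7803/175, 20862/175]
+L4 (α=4/5) → [55361/875, 24603/875, 92962/875]
+L5 (α=3/4) → [722111/3500, 665103/3500, 72731/1750]
→ [206, 190, 42]

(1,1) stack=L1,L2,L3,L4,L5; from [0,0,0]:
L1 α=1: [58, 16, 209]
L2 α=4/5: [294/5, 192/5, 249/5]
L3 α=1/5: [1856/25, 1148/25, 1801/25]
L4 α=1/4: [1792/25, 1686/25, 11603/100]
L5 α=2/7: [3902/35, 3336/35, 17363/140]
→ [111, 95, 124]

at x=1,y=2 over L1,L2,L3,L4,L5,L6:
+L1 (α=2/3) → [56/3, 488/3, 212/3]
+L2 (α=0) → [56/3, 488/3, 212/3]
+L3 (α=5/6) → [1108/9, 1744/9, 1351/9]
+L4 (α=1/2) → [1441/18, 1961/9, 1382/9]
+L5 (α=0) → [1441/18, 1961/9, 1382/9]
+L6 (α=1/8) → [13849/144, 3497/18, 11627/72]
rounded: [96, 194, 161]

at x=0,y=1 over L1,L2,L3,L4,L5,L6:
+L1 (α=1) → [168, 116, 159]
+L2 (α=3/7) → [1182/7, 692/7, 96]
+L3 (α=3/7) → [9390/49, 6905/49, 456/7]
+L4 (α=5/6) → [14740/147, 1600/49, 7981/42]
+L5 (α=1/3) → [31097/441, 4807/49, 12790/63]
+L6 (α=2/3) → [124589/1323, 8887/49, 18208/189]
= [94, 181, 96]

query (1,1) [L1,L2,L3,L4,L5,L6] — begin 0,0,0
+L1 (α=1) → [58, 16, 209]
+L2 (α=4/5) → [294/5, 192/5, 249/5]
+L3 (α=1/5) → [1856/25, 1148/25, 1801/25]
+L4 (α=1/4) → [1792/25, 1686/25, 11603/100]
+L5 (α=2/7) → [3902/35, 3336/35, 17363/140]
+L6 (α=4/5) → [23782/175, 15096/175, 86243/700]
rounded: [136, 86, 123]

at x=1,y=1 over L1,L2,L3,L4,L5,L7:
after L1 α=1: [58, 16, 209]
after L2 α=4/5: [294/5, 192/5, 249/5]
after L3 α=1/5: [1856/25, 1148/25, 1801/25]
after L4 α=1/4: [1792/25, 1686/25, 11603/100]
after L5 α=2/7: [3902/35, 3336/35, 17363/140]
after L7 α=2/3: [1814/35, 18946/105, 21563/420]
= [52, 180, 51]

query (1,2) [L1,L2,L3,L4,L5,L7] — begin 0,0,0
L1 α=2/3: [56/3, 488/3, 212/3]
L2 α=0: [56/3, 488/3, 212/3]
L3 α=5/6: [1108/9, 1744/9, 1351/9]
L4 α=1/2: [1441/18, 1961/9, 1382/9]
L5 α=0: [1441/18, 1961/9, 1382/9]
L7 α=3/4: [12241/72, 7145/36, 764/9]
= [170, 198, 85]

query (0,0) [L1,L2,L3,L4,L5,L7] — begin 0,0,0
+L1 (α=4/5) → [844/5, 192/5, 808/5]
+L2 (α=6/7) → [3454/35, 1872/35, 4918/35]
+L3 (α=1/5) → [16861/175, 7803/175, 20862/175]
+L4 (α=4/5) → [55361/875, 24603/875, 92962/875]
+L5 (α=3/4) → [722111/3500, 665103/3500, 72731/1750]
+L7 (α=1/2) → [767611/7000, 1095603/7000, 370231/3500]
= [110, 157, 106]


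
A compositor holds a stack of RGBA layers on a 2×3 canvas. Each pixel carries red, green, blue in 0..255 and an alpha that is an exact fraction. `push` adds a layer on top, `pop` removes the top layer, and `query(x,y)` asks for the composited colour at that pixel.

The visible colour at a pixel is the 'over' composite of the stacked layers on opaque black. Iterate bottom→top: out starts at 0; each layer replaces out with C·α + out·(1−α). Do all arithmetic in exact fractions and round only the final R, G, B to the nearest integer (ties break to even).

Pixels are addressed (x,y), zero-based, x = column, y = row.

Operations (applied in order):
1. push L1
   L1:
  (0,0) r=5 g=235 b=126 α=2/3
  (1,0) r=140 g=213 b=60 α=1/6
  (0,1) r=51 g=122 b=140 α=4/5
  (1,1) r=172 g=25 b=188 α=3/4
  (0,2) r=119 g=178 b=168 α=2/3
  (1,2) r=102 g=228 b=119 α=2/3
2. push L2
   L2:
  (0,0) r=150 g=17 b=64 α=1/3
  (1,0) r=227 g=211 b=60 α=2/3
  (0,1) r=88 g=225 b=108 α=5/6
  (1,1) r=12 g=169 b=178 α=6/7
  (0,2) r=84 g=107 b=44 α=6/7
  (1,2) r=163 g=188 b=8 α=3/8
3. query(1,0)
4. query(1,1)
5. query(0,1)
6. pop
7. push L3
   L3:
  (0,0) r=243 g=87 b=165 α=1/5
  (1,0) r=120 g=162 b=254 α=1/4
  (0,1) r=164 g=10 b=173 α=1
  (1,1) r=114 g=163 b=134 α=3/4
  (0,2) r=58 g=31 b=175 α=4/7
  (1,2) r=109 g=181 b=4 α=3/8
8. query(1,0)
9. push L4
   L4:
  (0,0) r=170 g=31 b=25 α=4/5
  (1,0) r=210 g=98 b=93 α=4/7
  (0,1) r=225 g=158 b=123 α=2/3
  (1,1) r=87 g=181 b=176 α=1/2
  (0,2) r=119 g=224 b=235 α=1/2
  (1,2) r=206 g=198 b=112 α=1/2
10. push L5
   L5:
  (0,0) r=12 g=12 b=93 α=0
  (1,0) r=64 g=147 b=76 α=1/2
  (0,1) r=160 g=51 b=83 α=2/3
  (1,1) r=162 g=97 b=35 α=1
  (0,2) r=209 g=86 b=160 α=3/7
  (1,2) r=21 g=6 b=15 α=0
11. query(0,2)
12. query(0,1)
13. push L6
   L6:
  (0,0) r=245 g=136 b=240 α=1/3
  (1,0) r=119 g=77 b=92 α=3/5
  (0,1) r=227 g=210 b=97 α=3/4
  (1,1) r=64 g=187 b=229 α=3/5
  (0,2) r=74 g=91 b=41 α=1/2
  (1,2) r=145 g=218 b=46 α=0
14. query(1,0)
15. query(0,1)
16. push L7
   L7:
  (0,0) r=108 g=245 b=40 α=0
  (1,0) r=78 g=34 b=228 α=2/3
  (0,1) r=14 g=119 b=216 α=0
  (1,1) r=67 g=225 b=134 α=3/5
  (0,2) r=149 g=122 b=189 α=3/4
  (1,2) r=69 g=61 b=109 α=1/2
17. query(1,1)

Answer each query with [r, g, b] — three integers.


query (1,0) [L1,L2] — begin 0,0,0
after L1 α=1/6: [70/3, 71/2, 10]
after L2 α=2/3: [1432/9, 305/2, 130/3]
→ [159, 152, 43]

(1,1) stack=L1,L2; from [0,0,0]:
+L1 (α=3/4) → [129, 75/4, 141]
+L2 (α=6/7) → [201/7, 4131/28, 1209/7]
rounded: [29, 148, 173]

(0,1) stack=L1,L2; from [0,0,0]:
after L1 α=4/5: [204/5, 488/5, 112]
after L2 α=5/6: [1202/15, 6113/30, 326/3]
= [80, 204, 109]

at x=1,y=0 over L1,L3:
L1 α=1/6: [70/3, 71/2, 10]
L3 α=1/4: [95/2, 537/8, 71]
→ [48, 67, 71]

at x=0,y=2 over L1,L3,L4,L5:
after L1 α=2/3: [238/3, 356/3, 112]
after L3 α=4/7: [470/7, 480/7, 148]
after L4 α=1/2: [1303/14, 1024/7, 383/2]
after L5 α=3/7: [6995/49, 5902/49, 178]
rounded: [143, 120, 178]

at x=0,y=1 over L1,L3,L4,L5:
+L1 (α=4/5) → [204/5, 488/5, 112]
+L3 (α=1) → [164, 10, 173]
+L4 (α=2/3) → [614/3, 326/3, 419/3]
+L5 (α=2/3) → [1574/9, 632/9, 917/9]
= [175, 70, 102]

(1,0) stack=L1,L3,L4,L5,L6; from [0,0,0]:
+L1 (α=1/6) → [70/3, 71/2, 10]
+L3 (α=1/4) → [95/2, 537/8, 71]
+L4 (α=4/7) → [1965/14, 4747/56, 585/7]
+L5 (α=1/2) → [2861/28, 12979/112, 1117/14]
+L6 (α=3/5) → [7859/70, 5183/56, 3049/35]
rounded: [112, 93, 87]

at x=0,y=1 over L1,L3,L4,L5,L6:
+L1 (α=4/5) → [204/5, 488/5, 112]
+L3 (α=1) → [164, 10, 173]
+L4 (α=2/3) → [614/3, 326/3, 419/3]
+L5 (α=2/3) → [1574/9, 632/9, 917/9]
+L6 (α=3/4) → [7703/36, 3151/18, 884/9]
rounded: [214, 175, 98]

(1,1) stack=L1,L3,L4,L5,L6,L7; from [0,0,0]:
+L1 (α=3/4) → [129, 75/4, 141]
+L3 (α=3/4) → [471/4, 2031/16, 543/4]
+L4 (α=1/2) → [819/8, 4927/32, 1247/8]
+L5 (α=1) → [162, 97, 35]
+L6 (α=3/5) → [516/5, 151, 757/5]
+L7 (α=3/5) → [2037/25, 977/5, 3524/25]
= [81, 195, 141]


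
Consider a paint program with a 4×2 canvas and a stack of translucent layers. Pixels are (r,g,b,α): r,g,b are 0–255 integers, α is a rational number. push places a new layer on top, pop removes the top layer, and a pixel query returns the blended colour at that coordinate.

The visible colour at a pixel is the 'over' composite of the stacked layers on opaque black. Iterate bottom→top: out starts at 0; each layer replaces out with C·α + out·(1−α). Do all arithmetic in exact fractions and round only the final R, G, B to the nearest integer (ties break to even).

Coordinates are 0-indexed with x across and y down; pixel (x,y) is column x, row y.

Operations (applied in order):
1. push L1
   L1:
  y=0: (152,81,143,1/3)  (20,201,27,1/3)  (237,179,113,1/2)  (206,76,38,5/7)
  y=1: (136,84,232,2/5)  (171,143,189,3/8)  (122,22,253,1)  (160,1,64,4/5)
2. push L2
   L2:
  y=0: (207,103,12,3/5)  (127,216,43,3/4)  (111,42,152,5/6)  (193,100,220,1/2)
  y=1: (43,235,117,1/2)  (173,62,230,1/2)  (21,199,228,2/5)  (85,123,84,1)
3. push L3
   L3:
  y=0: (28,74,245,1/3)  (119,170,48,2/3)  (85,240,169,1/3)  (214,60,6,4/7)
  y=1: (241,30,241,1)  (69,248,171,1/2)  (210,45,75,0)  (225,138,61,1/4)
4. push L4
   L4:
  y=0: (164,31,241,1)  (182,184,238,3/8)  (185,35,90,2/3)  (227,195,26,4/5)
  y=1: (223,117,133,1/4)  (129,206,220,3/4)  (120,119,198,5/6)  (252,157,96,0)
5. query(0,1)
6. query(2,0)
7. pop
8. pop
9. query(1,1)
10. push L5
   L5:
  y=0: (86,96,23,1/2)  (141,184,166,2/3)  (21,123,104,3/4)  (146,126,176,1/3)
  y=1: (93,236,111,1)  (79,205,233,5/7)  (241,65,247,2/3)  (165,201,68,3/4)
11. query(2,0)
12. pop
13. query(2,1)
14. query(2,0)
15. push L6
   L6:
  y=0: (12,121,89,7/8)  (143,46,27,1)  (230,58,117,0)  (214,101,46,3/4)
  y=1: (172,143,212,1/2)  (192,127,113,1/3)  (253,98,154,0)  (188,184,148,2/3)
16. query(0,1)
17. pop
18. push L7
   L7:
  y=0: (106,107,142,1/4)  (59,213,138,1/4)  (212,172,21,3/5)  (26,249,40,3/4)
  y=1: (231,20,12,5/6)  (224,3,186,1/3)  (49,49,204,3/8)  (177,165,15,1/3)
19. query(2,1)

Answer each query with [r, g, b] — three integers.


at x=0,y=1 over L1,L2,L3,L4:
after L1 α=2/5: [272/5, 168/5, 464/5]
after L2 α=1/2: [487/10, 1343/10, 1049/10]
after L3 α=1: [241, 30, 241]
after L4 α=1/4: [473/2, 207/4, 214]
→ [236, 52, 214]

query (2,0) [L1,L2,L3,L4] — begin 0,0,0
+L1 (α=1/2) → [237/2, 179/2, 113/2]
+L2 (α=5/6) → [449/4, 599/12, 1633/12]
+L3 (α=1/3) → [619/6, 2039/18, 2647/18]
+L4 (α=2/3) → [2839/18, 3299/54, 5887/54]
= [158, 61, 109]

at x=1,y=1 over L1,L2:
L1 α=3/8: [513/8, 429/8, 567/8]
L2 α=1/2: [1897/16, 925/16, 2407/16]
rounded: [119, 58, 150]

query (2,0) [L1,L2,L5] — begin 0,0,0
+L1 (α=1/2) → [237/2, 179/2, 113/2]
+L2 (α=5/6) → [449/4, 599/12, 1633/12]
+L5 (α=3/4) → [701/16, 5027/48, 5377/48]
rounded: [44, 105, 112]

query (2,1) [L1,L2] — begin 0,0,0
L1 α=1: [122, 22, 253]
L2 α=2/5: [408/5, 464/5, 243]
rounded: [82, 93, 243]

query (2,0) [L1,L2] — begin 0,0,0
+L1 (α=1/2) → [237/2, 179/2, 113/2]
+L2 (α=5/6) → [449/4, 599/12, 1633/12]
rounded: [112, 50, 136]

(0,1) stack=L1,L2,L6; from [0,0,0]:
+L1 (α=2/5) → [272/5, 168/5, 464/5]
+L2 (α=1/2) → [487/10, 1343/10, 1049/10]
+L6 (α=1/2) → [2207/20, 2773/20, 3169/20]
rounded: [110, 139, 158]

query (2,1) [L1,L2,L7] — begin 0,0,0
L1 α=1: [122, 22, 253]
L2 α=2/5: [408/5, 464/5, 243]
L7 α=3/8: [555/8, 611/8, 1827/8]
→ [69, 76, 228]


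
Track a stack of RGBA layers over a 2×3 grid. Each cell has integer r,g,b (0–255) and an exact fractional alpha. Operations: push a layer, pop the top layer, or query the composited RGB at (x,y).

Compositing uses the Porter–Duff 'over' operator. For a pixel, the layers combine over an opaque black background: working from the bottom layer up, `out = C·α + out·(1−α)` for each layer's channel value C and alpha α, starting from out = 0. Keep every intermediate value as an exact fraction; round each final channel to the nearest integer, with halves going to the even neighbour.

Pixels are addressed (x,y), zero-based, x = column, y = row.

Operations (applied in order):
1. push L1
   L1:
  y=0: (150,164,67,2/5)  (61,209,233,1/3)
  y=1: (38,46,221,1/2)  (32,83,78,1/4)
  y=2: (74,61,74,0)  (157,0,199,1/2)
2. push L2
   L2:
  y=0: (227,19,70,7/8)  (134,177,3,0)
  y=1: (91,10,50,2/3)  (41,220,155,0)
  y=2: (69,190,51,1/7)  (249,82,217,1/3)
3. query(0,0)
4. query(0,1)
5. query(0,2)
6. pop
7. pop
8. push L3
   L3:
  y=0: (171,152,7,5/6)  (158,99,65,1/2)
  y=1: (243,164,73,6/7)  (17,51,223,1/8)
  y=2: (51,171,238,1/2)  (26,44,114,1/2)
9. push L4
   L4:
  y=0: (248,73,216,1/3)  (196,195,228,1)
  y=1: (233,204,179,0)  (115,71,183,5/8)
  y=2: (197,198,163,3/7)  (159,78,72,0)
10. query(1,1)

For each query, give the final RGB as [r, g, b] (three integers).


query (0,0) [L1,L2] — begin 0,0,0
after L1 α=2/5: [60, 328/5, 134/5]
after L2 α=7/8: [1649/8, 993/40, 323/5]
= [206, 25, 65]

query (0,1) [L1,L2] — begin 0,0,0
+L1 (α=1/2) → [19, 23, 221/2]
+L2 (α=2/3) → [67, 43/3, 421/6]
→ [67, 14, 70]

query (0,2) [L1,L2] — begin 0,0,0
after L1 α=0: [0, 0, 0]
after L2 α=1/7: [69/7, 190/7, 51/7]
rounded: [10, 27, 7]

at x=1,y=1 over L3,L4:
+L3 (α=1/8) → [17/8, 51/8, 223/8]
+L4 (α=5/8) → [4651/64, 2993/64, 7989/64]
= [73, 47, 125]


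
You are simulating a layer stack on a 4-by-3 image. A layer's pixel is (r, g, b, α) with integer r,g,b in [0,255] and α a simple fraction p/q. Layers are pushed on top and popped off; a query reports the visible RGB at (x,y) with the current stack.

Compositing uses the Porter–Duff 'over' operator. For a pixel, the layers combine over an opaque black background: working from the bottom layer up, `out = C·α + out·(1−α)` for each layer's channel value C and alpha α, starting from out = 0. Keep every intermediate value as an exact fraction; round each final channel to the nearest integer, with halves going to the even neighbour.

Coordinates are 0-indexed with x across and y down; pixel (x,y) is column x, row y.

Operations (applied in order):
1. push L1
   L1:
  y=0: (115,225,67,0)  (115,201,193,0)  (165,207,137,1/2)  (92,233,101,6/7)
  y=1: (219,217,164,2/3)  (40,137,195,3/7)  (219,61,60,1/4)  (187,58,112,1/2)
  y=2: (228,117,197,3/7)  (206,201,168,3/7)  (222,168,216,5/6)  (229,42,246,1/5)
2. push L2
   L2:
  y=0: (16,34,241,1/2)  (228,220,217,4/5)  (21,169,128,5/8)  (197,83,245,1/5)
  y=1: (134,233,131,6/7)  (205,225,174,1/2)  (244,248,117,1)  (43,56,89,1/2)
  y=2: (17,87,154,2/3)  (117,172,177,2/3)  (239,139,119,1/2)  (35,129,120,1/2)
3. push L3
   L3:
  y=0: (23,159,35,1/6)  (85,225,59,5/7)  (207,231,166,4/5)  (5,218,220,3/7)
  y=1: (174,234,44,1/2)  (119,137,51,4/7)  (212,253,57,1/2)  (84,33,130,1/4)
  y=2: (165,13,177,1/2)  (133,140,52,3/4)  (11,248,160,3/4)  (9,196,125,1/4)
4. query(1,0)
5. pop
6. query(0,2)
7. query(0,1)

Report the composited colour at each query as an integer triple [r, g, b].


(1,0) stack=L1,L2,L3; from [0,0,0]:
after L1 α=0: [0, 0, 0]
after L2 α=4/5: [912/5, 176, 868/5]
after L3 α=5/7: [3949/35, 211, 3211/35]
→ [113, 211, 92]

query (0,2) [L1,L2] — begin 0,0,0
after L1 α=3/7: [684/7, 351/7, 591/7]
after L2 α=2/3: [922/21, 523/7, 2747/21]
= [44, 75, 131]

(0,1) stack=L1,L2; from [0,0,0]:
L1 α=2/3: [146, 434/3, 328/3]
L2 α=6/7: [950/7, 4628/21, 2686/21]
= [136, 220, 128]


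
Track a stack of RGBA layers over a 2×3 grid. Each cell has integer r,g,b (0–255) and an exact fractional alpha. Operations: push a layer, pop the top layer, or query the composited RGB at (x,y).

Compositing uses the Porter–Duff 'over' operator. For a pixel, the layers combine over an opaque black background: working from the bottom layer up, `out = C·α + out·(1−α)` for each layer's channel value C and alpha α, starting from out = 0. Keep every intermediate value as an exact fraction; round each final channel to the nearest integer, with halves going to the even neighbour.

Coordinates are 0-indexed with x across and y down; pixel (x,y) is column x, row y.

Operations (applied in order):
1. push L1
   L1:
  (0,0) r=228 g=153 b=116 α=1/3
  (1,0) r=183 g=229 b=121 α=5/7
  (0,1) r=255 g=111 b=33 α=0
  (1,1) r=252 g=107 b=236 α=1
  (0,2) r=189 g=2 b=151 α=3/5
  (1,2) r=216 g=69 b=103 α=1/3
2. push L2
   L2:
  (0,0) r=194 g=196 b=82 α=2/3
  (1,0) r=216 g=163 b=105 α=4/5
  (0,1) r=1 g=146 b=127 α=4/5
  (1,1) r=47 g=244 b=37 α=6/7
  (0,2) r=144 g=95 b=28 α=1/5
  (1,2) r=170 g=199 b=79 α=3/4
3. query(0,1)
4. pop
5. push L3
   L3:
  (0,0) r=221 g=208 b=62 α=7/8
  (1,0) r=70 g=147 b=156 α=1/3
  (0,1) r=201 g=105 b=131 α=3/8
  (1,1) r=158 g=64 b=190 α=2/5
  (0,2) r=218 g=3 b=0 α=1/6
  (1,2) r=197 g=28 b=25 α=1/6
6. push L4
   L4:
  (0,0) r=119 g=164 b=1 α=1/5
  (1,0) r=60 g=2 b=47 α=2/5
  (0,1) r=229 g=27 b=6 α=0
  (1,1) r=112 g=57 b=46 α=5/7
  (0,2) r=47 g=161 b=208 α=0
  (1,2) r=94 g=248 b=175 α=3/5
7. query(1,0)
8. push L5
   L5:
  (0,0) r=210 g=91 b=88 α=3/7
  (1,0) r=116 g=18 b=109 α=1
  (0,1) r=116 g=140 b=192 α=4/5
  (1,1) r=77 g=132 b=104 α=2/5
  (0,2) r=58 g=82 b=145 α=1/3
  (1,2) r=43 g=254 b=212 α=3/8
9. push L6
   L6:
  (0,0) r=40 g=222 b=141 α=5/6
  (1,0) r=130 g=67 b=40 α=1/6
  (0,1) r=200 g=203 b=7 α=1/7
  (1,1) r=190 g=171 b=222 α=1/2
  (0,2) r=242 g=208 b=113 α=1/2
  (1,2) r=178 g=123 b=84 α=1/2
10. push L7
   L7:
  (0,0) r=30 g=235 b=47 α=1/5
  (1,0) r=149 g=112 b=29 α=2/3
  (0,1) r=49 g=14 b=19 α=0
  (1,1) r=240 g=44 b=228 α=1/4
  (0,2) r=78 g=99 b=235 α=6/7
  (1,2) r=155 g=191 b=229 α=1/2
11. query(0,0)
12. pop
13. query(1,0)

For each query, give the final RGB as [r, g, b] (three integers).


query (0,1) [L1,L2] — begin 0,0,0
+L1 (α=0) → [0, 0, 0]
+L2 (α=4/5) → [4/5, 584/5, 508/5]
rounded: [1, 117, 102]

query (1,0) [L1,L3,L4] — begin 0,0,0
after L1 α=5/7: [915/7, 1145/7, 605/7]
after L3 α=1/3: [2320/21, 3319/21, 2302/21]
after L4 α=2/5: [632/7, 3347/35, 592/7]
→ [90, 96, 85]

at x=0,y=0 over L1,L3,L4,L5,L6,L7:
+L1 (α=1/3) → [76, 51, 116/3]
+L3 (α=7/8) → [1623/8, 1507/8, 709/12]
+L4 (α=1/5) → [1861/10, 367/2, 712/15]
+L5 (α=3/7) → [6872/35, 1007/7, 6808/105]
+L6 (α=5/6) → [2312/35, 8777/42, 80833/630]
+L7 (α=1/5) → [10298/175, 22489/105, 176471/1575]
= [59, 214, 112]

at x=1,y=0 over L1,L3,L4,L5,L6:
L1 α=5/7: [915/7, 1145/7, 605/7]
L3 α=1/3: [2320/21, 3319/21, 2302/21]
L4 α=2/5: [632/7, 3347/35, 592/7]
L5 α=1: [116, 18, 109]
L6 α=1/6: [355/3, 157/6, 195/2]
→ [118, 26, 98]


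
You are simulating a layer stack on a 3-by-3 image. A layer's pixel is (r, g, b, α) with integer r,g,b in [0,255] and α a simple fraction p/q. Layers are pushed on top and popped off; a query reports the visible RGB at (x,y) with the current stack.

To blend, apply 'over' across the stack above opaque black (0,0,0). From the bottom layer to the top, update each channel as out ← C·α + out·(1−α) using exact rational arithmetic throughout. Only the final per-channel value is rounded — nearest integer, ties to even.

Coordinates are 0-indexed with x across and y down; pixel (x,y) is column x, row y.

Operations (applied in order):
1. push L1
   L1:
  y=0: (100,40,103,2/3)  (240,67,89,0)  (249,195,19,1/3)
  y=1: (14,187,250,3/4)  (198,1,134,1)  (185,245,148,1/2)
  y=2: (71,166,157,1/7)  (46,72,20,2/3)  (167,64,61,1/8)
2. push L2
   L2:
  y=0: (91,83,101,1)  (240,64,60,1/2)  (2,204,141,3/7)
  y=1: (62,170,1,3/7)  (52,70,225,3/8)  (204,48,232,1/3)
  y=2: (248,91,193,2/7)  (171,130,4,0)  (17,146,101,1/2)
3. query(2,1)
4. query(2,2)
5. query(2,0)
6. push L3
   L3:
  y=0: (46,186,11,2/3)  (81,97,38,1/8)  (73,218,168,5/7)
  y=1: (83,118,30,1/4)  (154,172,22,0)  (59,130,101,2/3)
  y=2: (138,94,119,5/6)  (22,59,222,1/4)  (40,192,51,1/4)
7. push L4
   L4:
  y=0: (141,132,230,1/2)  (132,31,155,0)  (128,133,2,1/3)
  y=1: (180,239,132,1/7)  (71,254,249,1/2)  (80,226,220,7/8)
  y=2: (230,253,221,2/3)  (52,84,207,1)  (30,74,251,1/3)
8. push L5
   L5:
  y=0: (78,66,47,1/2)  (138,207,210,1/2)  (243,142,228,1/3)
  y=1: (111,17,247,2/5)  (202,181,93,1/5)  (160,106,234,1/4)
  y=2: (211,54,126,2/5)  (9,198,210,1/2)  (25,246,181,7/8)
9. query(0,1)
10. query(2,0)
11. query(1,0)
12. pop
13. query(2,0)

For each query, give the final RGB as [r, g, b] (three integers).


(2,1) stack=L1,L2; from [0,0,0]:
L1 α=1/2: [185/2, 245/2, 74]
L2 α=1/3: [389/3, 293/3, 380/3]
→ [130, 98, 127]

at x=2,y=2 over L1,L2:
L1 α=1/8: [167/8, 8, 61/8]
L2 α=1/2: [303/16, 77, 869/16]
= [19, 77, 54]

query (2,0) [L1,L2] — begin 0,0,0
L1 α=1/3: [83, 65, 19/3]
L2 α=3/7: [338/7, 872/7, 1345/21]
rounded: [48, 125, 64]

(0,1) stack=L1,L2,L3,L4,L5; from [0,0,0]:
+L1 (α=3/4) → [21/2, 561/4, 375/2]
+L2 (α=3/7) → [228/7, 153, 753/7]
+L3 (α=1/4) → [1265/28, 577/4, 2469/28]
+L4 (α=1/7) → [6315/98, 2209/14, 9255/98]
+L5 (α=2/5) → [40701/490, 7103/70, 76177/490]
rounded: [83, 101, 155]

(2,0) stack=L1,L2,L3,L4,L5; from [0,0,0]:
L1 α=1/3: [83, 65, 19/3]
L2 α=3/7: [338/7, 872/7, 1345/21]
L3 α=5/7: [3231/49, 9374/49, 20330/147]
L4 α=1/3: [12734/147, 25265/147, 40954/441]
L5 α=1/3: [61189/441, 71404/441, 182456/1323]
= [139, 162, 138]

at x=1,y=0 over L1,L2,L3,L4,L5:
+L1 (α=0) → [0, 0, 0]
+L2 (α=1/2) → [120, 32, 30]
+L3 (α=1/8) → [921/8, 321/8, 31]
+L4 (α=0) → [921/8, 321/8, 31]
+L5 (α=1/2) → [2025/16, 1977/16, 241/2]
rounded: [127, 124, 120]

(2,0) stack=L1,L2,L3,L4; from [0,0,0]:
+L1 (α=1/3) → [83, 65, 19/3]
+L2 (α=3/7) → [338/7, 872/7, 1345/21]
+L3 (α=5/7) → [3231/49, 9374/49, 20330/147]
+L4 (α=1/3) → [12734/147, 25265/147, 40954/441]
rounded: [87, 172, 93]


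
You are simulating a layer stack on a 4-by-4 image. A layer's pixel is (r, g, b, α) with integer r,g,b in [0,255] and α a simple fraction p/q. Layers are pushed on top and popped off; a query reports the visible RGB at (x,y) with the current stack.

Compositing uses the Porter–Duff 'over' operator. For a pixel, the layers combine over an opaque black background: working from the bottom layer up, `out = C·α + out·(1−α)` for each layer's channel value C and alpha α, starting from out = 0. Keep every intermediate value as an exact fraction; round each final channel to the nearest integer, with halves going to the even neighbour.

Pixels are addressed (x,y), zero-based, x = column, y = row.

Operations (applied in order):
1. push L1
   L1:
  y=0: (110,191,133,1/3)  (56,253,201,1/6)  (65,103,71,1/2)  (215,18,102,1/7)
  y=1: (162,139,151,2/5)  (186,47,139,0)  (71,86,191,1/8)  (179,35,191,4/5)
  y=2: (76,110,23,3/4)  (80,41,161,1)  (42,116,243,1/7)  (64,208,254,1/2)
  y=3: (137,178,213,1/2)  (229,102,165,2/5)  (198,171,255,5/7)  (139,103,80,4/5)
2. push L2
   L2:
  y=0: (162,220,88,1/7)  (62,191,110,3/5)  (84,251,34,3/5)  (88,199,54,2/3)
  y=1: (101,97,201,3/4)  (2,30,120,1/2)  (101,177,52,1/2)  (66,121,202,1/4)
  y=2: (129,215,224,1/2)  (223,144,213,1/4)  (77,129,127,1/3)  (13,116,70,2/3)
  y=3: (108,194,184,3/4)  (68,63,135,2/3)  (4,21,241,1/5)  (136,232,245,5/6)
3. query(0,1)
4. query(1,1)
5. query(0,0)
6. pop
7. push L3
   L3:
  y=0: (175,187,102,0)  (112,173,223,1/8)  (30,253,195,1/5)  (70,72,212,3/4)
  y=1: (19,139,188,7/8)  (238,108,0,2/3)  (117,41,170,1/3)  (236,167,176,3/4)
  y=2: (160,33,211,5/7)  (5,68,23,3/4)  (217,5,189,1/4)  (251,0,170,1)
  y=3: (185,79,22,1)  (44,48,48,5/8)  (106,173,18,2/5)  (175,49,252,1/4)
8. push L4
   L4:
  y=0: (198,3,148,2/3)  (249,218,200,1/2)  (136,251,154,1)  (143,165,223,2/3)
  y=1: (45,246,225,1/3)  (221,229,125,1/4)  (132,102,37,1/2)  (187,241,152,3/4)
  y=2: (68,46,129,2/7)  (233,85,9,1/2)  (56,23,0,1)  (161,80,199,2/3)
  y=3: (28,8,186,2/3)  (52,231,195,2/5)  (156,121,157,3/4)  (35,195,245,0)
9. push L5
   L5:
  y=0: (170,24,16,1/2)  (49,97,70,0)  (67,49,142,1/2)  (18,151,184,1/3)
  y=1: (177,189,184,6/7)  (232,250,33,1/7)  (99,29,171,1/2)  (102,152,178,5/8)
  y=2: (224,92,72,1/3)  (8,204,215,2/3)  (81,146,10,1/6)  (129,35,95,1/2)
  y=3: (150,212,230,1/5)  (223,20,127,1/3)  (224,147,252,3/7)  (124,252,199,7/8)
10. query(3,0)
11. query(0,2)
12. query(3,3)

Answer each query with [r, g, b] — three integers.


(0,1) stack=L1,L2; from [0,0,0]:
L1 α=2/5: [324/5, 278/5, 302/5]
L2 α=3/4: [1839/20, 1733/20, 3317/20]
= [92, 87, 166]

query (1,1) [L1,L2] — begin 0,0,0
L1 α=0: [0, 0, 0]
L2 α=1/2: [1, 15, 60]
rounded: [1, 15, 60]

(0,0) stack=L1,L2; from [0,0,0]:
after L1 α=1/3: [110/3, 191/3, 133/3]
after L2 α=1/7: [382/7, 86, 354/7]
→ [55, 86, 51]

(3,0) stack=L1,L3,L4,L5; from [0,0,0]:
L1 α=1/7: [215/7, 18/7, 102/7]
L3 α=3/4: [1685/28, 765/14, 2277/14]
L4 α=2/3: [3231/28, 1795/14, 8521/42]
L5 α=1/3: [1161/14, 2852/21, 12385/63]
= [83, 136, 197]

query (0,2) [L1,L3,L4,L5] — begin 0,0,0
L1 α=3/4: [57, 165/2, 69/4]
L3 α=5/7: [914/7, 330/7, 2179/14]
L4 α=2/7: [5522/49, 2294/49, 14507/98]
L5 α=1/3: [7340/49, 3032/49, 18035/147]
= [150, 62, 123]

at x=3,y=3 over L1,L3,L4,L5:
+L1 (α=4/5) → [556/5, 412/5, 64]
+L3 (α=1/4) → [2543/20, 1481/20, 111]
+L4 (α=0) → [2543/20, 1481/20, 111]
+L5 (α=7/8) → [19903/160, 36761/160, 188]
rounded: [124, 230, 188]


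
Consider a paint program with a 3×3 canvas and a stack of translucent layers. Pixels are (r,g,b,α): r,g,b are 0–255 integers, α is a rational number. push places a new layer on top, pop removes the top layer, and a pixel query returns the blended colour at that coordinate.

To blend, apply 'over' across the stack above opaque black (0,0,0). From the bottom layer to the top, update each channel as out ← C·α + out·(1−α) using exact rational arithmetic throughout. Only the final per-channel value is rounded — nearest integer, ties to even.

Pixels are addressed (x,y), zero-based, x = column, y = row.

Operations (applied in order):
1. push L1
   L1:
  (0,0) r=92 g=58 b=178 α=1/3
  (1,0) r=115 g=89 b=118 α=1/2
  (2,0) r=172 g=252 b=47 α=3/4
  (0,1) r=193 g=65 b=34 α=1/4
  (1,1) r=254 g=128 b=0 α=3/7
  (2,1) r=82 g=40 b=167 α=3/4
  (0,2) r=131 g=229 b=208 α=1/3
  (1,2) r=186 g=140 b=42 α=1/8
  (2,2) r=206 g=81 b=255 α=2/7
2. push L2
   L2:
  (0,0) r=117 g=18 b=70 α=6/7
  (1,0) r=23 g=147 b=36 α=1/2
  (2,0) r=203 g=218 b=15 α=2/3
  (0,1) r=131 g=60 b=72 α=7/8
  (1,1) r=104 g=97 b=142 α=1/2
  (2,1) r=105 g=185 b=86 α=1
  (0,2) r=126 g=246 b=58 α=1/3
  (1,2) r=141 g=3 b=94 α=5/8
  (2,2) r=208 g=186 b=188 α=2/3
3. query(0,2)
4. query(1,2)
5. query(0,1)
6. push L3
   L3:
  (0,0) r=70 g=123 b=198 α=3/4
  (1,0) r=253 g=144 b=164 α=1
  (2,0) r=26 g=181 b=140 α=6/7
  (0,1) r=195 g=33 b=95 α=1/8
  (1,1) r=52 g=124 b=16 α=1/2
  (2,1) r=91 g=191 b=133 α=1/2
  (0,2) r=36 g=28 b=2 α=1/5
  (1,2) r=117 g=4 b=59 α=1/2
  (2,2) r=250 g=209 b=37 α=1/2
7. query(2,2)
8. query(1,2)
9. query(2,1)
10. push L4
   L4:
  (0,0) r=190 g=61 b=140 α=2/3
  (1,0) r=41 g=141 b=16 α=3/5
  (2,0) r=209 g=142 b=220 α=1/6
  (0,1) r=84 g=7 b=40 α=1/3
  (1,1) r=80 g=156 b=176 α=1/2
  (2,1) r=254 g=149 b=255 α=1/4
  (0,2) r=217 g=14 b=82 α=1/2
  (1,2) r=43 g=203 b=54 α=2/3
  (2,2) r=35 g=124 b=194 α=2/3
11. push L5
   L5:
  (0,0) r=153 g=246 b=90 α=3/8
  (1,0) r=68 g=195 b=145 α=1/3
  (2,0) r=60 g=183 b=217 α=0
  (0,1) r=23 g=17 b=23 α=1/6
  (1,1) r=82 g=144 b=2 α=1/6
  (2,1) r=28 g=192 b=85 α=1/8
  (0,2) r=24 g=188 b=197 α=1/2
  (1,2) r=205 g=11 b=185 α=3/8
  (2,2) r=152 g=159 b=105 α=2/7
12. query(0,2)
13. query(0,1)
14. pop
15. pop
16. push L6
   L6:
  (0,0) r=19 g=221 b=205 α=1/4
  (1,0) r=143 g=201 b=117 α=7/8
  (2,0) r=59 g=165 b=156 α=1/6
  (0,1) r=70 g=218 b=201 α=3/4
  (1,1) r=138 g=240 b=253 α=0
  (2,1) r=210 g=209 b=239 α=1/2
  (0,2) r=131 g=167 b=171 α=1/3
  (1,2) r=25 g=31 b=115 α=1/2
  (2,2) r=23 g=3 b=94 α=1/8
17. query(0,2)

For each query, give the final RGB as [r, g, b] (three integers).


at x=0,y=2 over L1,L2:
after L1 α=1/3: [131/3, 229/3, 208/3]
after L2 α=1/3: [640/9, 1196/9, 590/9]
→ [71, 133, 66]

(1,2) stack=L1,L2; from [0,0,0]:
+L1 (α=1/8) → [93/4, 35/2, 21/4]
+L2 (α=5/8) → [3099/32, 135/16, 1943/32]
rounded: [97, 8, 61]

at x=0,y=1 over L1,L2:
+L1 (α=1/4) → [193/4, 65/4, 17/2]
+L2 (α=7/8) → [3861/32, 1745/32, 1025/16]
rounded: [121, 55, 64]

(2,2) stack=L1,L2,L3; from [0,0,0]:
after L1 α=2/7: [412/7, 162/7, 510/7]
after L2 α=2/3: [1108/7, 922/7, 3142/21]
after L3 α=1/2: [1429/7, 2385/14, 3919/42]
→ [204, 170, 93]

query (1,2) [L1,L2,L3] — begin 0,0,0
after L1 α=1/8: [93/4, 35/2, 21/4]
after L2 α=5/8: [3099/32, 135/16, 1943/32]
after L3 α=1/2: [6843/64, 199/32, 3831/64]
= [107, 6, 60]

at x=2,y=1 over L1,L2,L3:
L1 α=3/4: [123/2, 30, 501/4]
L2 α=1: [105, 185, 86]
L3 α=1/2: [98, 188, 219/2]
rounded: [98, 188, 110]

at x=0,y=2 over L1,L2,L3,L4,L5:
+L1 (α=1/3) → [131/3, 229/3, 208/3]
+L2 (α=1/3) → [640/9, 1196/9, 590/9]
+L3 (α=1/5) → [2884/45, 5036/45, 2378/45]
+L4 (α=1/2) → [12649/90, 2833/45, 3034/45]
+L5 (α=1/2) → [14809/180, 11293/90, 11899/90]
rounded: [82, 125, 132]

query (0,1) [L1,L2,L3,L4,L5] — begin 0,0,0
+L1 (α=1/4) → [193/4, 65/4, 17/2]
+L2 (α=7/8) → [3861/32, 1745/32, 1025/16]
+L3 (α=1/8) → [33267/256, 13271/256, 8695/128]
+L4 (α=1/3) → [14673/128, 14167/384, 11255/192]
+L5 (α=1/6) → [76309/768, 77363/2304, 60691/1152]
rounded: [99, 34, 53]

(0,2) stack=L1,L2,L3,L6; from [0,0,0]:
+L1 (α=1/3) → [131/3, 229/3, 208/3]
+L2 (α=1/3) → [640/9, 1196/9, 590/9]
+L3 (α=1/5) → [2884/45, 5036/45, 2378/45]
+L6 (α=1/3) → [11663/135, 17587/135, 12451/135]
→ [86, 130, 92]


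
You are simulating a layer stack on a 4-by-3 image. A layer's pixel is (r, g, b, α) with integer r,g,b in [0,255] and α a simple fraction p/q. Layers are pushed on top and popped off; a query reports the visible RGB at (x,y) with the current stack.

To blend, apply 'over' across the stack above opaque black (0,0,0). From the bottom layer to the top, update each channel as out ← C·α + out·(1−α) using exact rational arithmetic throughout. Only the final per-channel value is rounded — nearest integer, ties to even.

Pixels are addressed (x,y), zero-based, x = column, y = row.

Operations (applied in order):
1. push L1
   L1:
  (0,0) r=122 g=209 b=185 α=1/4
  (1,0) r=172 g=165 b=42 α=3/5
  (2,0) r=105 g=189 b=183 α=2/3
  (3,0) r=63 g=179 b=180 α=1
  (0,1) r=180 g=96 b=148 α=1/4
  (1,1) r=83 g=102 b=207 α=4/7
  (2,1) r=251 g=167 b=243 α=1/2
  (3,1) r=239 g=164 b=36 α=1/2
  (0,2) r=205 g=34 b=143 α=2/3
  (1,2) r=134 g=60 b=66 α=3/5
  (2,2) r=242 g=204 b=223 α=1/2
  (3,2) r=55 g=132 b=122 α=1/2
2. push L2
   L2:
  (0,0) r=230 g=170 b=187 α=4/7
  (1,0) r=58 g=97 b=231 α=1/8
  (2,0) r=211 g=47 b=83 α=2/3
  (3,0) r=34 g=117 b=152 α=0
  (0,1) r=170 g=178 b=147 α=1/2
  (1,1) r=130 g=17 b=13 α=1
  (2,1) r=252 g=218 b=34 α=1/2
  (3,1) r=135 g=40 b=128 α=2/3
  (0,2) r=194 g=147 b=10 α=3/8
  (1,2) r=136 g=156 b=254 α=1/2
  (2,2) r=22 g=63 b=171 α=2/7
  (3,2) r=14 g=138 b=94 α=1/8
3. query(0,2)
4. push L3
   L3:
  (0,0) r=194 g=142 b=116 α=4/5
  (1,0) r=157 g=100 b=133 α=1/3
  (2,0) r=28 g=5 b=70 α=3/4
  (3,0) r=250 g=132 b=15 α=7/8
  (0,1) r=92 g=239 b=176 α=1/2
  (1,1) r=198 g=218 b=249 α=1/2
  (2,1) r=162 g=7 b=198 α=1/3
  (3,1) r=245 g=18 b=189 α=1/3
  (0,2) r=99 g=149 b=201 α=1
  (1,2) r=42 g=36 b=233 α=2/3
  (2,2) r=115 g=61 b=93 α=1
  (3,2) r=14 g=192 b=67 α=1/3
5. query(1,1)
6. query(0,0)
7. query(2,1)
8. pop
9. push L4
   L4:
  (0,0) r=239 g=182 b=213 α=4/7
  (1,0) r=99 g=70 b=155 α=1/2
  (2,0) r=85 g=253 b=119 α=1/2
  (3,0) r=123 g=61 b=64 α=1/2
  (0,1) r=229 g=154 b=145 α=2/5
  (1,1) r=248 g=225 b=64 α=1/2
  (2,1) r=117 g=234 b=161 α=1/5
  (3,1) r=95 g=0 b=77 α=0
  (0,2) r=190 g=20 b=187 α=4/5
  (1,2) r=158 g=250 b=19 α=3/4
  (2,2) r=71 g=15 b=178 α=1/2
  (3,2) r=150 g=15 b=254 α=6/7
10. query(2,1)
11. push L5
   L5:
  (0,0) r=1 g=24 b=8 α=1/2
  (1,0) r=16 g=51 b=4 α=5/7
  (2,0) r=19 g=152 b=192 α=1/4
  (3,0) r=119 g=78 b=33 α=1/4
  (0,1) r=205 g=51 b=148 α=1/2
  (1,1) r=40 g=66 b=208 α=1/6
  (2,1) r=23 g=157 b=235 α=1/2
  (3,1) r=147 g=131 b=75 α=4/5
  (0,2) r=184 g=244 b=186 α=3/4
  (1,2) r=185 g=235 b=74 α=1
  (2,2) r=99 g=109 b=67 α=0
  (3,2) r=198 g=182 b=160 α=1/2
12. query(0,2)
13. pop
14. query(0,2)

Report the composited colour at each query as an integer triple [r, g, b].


query (0,2) [L1,L2] — begin 0,0,0
after L1 α=2/3: [410/3, 68/3, 286/3]
after L2 α=3/8: [949/6, 1663/24, 190/3]
rounded: [158, 69, 63]

(1,1) stack=L1,L2,L3; from [0,0,0]:
+L1 (α=4/7) → [332/7, 408/7, 828/7]
+L2 (α=1) → [130, 17, 13]
+L3 (α=1/2) → [164, 235/2, 131]
= [164, 118, 131]

(0,0) stack=L1,L2,L3; from [0,0,0]:
+L1 (α=1/4) → [61/2, 209/4, 185/4]
+L2 (α=4/7) → [289/2, 3347/28, 3547/28]
+L3 (α=4/5) → [1841/10, 19251/140, 16539/140]
→ [184, 138, 118]

(2,1) stack=L1,L2,L3; from [0,0,0]:
+L1 (α=1/2) → [251/2, 167/2, 243/2]
+L2 (α=1/2) → [755/4, 603/4, 311/4]
+L3 (α=1/3) → [1079/6, 617/6, 707/6]
→ [180, 103, 118]

at x=2,y=1 over L1,L2,L4:
+L1 (α=1/2) → [251/2, 167/2, 243/2]
+L2 (α=1/2) → [755/4, 603/4, 311/4]
+L4 (α=1/5) → [872/5, 837/5, 472/5]
→ [174, 167, 94]

(0,2) stack=L1,L2,L4,L5; from [0,0,0]:
after L1 α=2/3: [410/3, 68/3, 286/3]
after L2 α=3/8: [949/6, 1663/24, 190/3]
after L4 α=4/5: [5509/30, 3583/120, 2434/15]
after L5 α=3/4: [22069/120, 91423/480, 2701/15]
→ [184, 190, 180]

query (0,2) [L1,L2,L4] — begin 0,0,0
L1 α=2/3: [410/3, 68/3, 286/3]
L2 α=3/8: [949/6, 1663/24, 190/3]
L4 α=4/5: [5509/30, 3583/120, 2434/15]
rounded: [184, 30, 162]


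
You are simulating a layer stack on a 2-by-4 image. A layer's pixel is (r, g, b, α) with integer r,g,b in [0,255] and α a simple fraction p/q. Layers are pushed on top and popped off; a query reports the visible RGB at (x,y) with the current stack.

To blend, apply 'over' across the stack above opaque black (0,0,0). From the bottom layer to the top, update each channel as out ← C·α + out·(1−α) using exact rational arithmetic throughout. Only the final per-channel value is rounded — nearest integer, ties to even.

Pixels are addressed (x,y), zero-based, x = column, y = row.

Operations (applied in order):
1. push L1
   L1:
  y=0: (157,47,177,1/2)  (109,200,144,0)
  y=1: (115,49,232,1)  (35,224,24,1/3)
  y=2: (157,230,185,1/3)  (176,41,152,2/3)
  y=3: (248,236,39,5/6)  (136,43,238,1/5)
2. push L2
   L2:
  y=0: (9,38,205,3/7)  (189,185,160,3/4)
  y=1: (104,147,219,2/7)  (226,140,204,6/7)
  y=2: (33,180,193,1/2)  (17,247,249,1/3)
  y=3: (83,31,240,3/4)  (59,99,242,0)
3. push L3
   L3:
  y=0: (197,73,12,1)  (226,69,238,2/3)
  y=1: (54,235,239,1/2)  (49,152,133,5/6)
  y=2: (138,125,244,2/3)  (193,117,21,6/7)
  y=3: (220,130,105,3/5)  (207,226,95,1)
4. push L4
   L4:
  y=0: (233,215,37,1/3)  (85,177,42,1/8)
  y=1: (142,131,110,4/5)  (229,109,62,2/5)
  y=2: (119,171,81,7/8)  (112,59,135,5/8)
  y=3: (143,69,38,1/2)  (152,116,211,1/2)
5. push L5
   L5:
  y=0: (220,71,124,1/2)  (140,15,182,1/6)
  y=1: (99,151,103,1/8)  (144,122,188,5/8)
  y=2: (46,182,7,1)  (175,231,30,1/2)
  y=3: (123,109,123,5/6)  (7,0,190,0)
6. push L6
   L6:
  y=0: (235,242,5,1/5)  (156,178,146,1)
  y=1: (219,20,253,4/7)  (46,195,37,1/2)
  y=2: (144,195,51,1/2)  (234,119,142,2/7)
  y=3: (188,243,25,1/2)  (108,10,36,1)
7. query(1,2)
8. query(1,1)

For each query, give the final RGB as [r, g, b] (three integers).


at x=1,y=2 over L1,L2,L3,L4,L5,L6:
after L1 α=2/3: [352/3, 82/3, 304/3]
after L2 α=1/3: [755/9, 905/9, 1355/9]
after L3 α=6/7: [11177/63, 7223/63, 2489/63]
after L4 α=5/8: [22937/168, 6709/84, 2083/21]
after L5 α=1/2: [52337/336, 26113/168, 2713/42]
after L6 α=2/7: [418933/2352, 170549/1176, 25493/294]
= [178, 145, 87]

query (1,1) [L1,L2,L3,L4,L5,L6] — begin 0,0,0
after L1 α=1/3: [35/3, 224/3, 8]
after L2 α=6/7: [4103/21, 392/3, 176]
after L3 α=5/6: [4624/63, 1336/9, 841/6]
after L4 α=2/5: [14242/105, 398/3, 1089/10]
after L5 α=5/8: [19721/140, 126, 12667/80]
after L6 α=1/2: [26161/280, 321/2, 15627/160]
→ [93, 160, 98]
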